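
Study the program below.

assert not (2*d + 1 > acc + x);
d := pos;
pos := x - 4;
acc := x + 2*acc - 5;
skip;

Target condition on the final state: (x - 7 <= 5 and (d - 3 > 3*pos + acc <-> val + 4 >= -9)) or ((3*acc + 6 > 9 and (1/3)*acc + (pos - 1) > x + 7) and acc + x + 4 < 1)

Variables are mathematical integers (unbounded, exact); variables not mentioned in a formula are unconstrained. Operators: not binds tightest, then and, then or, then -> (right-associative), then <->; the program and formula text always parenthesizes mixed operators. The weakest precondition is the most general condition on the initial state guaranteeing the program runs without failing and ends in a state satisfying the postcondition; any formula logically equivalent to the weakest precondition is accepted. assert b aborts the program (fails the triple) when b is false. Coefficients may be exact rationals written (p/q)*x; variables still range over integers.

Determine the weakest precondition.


Working backward. After the program, the postcondition (x - 7 <= 5 and (d - 3 > 3*pos + acc <-> val + 4 >= -9)) or ((3*acc + 6 > 9 and (1/3)*acc + (pos - 1) > x + 7) and acc + x + 4 < 1) must hold; in canonical form it is (x <= 12 and (d > acc + 3*pos + 3 <-> val >= -13)) or (3*acc > 3 and (1/3)*acc + pos > x + 8 and acc + x < -3).
Before skip: (x <= 12 and (d > acc + 3*pos + 3 <-> val >= -13)) or (3*acc > 3 and (1/3)*acc + pos > x + 8 and acc + x < -3)
Before acc := x + 2*acc - 5: (x <= 12 and (d > 2*acc + 3*pos + x - 2 <-> val >= -13)) or (6*acc + 3*x > 18 and (2/3)*acc + pos > (2/3)*x + 29/3 and 2*acc + 2*x < 2)
Before pos := x - 4: (x <= 12 and (d > 2*acc + 4*x - 14 <-> val >= -13)) or (6*acc + 3*x > 18 and (2/3)*acc + (1/3)*x > 41/3 and 2*acc + 2*x < 2)
Before d := pos: (x <= 12 and (pos > 2*acc + 4*x - 14 <-> val >= -13)) or (6*acc + 3*x > 18 and (2/3)*acc + (1/3)*x > 41/3 and 2*acc + 2*x < 2)
Before assert not (2*d + 1 > acc + x): (not (2*d > acc + x - 1)) and ((x <= 12 and (pos > 2*acc + 4*x - 14 <-> val >= -13)) or (6*acc + 3*x > 18 and (2/3)*acc + (1/3)*x > 41/3 and 2*acc + 2*x < 2))
Answer: WP = (not (2*d > acc + x - 1)) and ((x <= 12 and (pos > 2*acc + 4*x - 14 <-> val >= -13)) or (6*acc + 3*x > 18 and (2/3)*acc + (1/3)*x > 41/3 and 2*acc + 2*x < 2))


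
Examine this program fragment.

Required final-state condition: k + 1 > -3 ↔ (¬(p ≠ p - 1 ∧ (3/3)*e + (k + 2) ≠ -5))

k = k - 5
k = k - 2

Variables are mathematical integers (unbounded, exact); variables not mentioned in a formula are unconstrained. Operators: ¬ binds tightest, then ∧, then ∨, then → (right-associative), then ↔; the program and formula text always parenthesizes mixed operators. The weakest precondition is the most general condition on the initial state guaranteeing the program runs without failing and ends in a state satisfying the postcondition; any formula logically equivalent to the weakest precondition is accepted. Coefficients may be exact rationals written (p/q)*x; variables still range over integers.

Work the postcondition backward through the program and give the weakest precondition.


Working backward. After the program, the postcondition k + 1 > -3 ↔ (¬(p ≠ p - 1 ∧ (3/3)*e + (k + 2) ≠ -5)) must hold; in canonical form it is k > -4 ↔ (¬(e + k ≠ -7)).
Before k := k - 2: k > -2 ↔ (¬(e + k ≠ -5))
Before k := k - 5: k > 3 ↔ (¬(e + k ≠ 0))
Answer: WP = k > 3 ↔ (¬(e + k ≠ 0))


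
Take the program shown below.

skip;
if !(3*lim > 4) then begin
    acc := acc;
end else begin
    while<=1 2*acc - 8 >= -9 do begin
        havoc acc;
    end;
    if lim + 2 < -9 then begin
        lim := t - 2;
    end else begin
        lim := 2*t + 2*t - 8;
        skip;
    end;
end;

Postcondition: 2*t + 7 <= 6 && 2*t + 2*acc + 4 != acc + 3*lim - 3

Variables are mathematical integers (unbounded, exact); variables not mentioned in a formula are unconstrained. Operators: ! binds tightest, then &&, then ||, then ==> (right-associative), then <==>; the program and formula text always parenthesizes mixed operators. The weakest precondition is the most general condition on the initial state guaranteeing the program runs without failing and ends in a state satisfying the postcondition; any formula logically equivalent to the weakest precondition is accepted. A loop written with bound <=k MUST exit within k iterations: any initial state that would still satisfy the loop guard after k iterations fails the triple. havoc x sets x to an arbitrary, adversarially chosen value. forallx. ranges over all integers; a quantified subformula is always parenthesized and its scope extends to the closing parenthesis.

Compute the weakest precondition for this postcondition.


Working backward. After the program, the postcondition 2*t + 7 <= 6 && 2*t + 2*acc + 4 != acc + 3*lim - 3 must hold; in canonical form it is 2*t <= -1 && acc + 2*t != 3*lim - 7.
Then branch requires 2*t <= -1 && acc + 2*t != 3*lim - 7; else branch requires (2*acc >= -1 ==> (forall acc_1. ((!(2*acc_1 >= -1)) && (lim < -11 ==> (2*t <= -1 && acc_1 != t - 13)) && ((!(lim < -11)) ==> (2*t <= -1 && acc_1 != 10*t - 31))))) && ((!(2*acc >= -1)) ==> ((lim < -11 ==> (2*t <= -1 && acc != t - 13)) && ((!(lim < -11)) ==> (2*t <= -1 && acc != 10*t - 31)))).
Before the if: ((!(3*lim > 4)) ==> (2*t <= -1 && acc + 2*t != 3*lim - 7)) && (3*lim > 4 ==> ((2*acc >= -1 ==> (forall acc_1. ((!(2*acc_1 >= -1)) && (lim < -11 ==> (2*t <= -1 && acc_1 != t - 13)) && ((!(lim < -11)) ==> (2*t <= -1 && acc_1 != 10*t - 31))))) && ((!(2*acc >= -1)) ==> ((lim < -11 ==> (2*t <= -1 && acc != t - 13)) && ((!(lim < -11)) ==> (2*t <= -1 && acc != 10*t - 31))))))
Before skip: ((!(3*lim > 4)) ==> (2*t <= -1 && acc + 2*t != 3*lim - 7)) && (3*lim > 4 ==> ((2*acc >= -1 ==> (forall acc_1. ((!(2*acc_1 >= -1)) && (lim < -11 ==> (2*t <= -1 && acc_1 != t - 13)) && ((!(lim < -11)) ==> (2*t <= -1 && acc_1 != 10*t - 31))))) && ((!(2*acc >= -1)) ==> ((lim < -11 ==> (2*t <= -1 && acc != t - 13)) && ((!(lim < -11)) ==> (2*t <= -1 && acc != 10*t - 31))))))
Answer: WP = ((!(3*lim > 4)) ==> (2*t <= -1 && acc + 2*t != 3*lim - 7)) && (3*lim > 4 ==> ((2*acc >= -1 ==> (forall acc_1. ((!(2*acc_1 >= -1)) && (lim < -11 ==> (2*t <= -1 && acc_1 != t - 13)) && ((!(lim < -11)) ==> (2*t <= -1 && acc_1 != 10*t - 31))))) && ((!(2*acc >= -1)) ==> ((lim < -11 ==> (2*t <= -1 && acc != t - 13)) && ((!(lim < -11)) ==> (2*t <= -1 && acc != 10*t - 31))))))


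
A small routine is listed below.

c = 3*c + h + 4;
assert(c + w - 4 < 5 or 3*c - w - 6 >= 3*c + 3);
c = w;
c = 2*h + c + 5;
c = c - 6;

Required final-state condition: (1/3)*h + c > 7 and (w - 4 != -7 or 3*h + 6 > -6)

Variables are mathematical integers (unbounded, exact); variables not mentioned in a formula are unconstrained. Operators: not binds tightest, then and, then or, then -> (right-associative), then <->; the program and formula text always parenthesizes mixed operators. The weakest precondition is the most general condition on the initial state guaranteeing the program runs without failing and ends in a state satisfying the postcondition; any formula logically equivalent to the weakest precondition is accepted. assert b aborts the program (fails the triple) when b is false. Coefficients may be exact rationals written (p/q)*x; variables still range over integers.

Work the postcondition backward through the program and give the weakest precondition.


Working backward. After the program, the postcondition (1/3)*h + c > 7 and (w - 4 != -7 or 3*h + 6 > -6) must hold; in canonical form it is c + (1/3)*h > 7 and (w != -3 or 3*h > -12).
Before c := c - 6: c + (1/3)*h > 13 and (w != -3 or 3*h > -12)
Before c := 2*h + c + 5: c + (7/3)*h > 8 and (w != -3 or 3*h > -12)
Before c := w: (7/3)*h + w > 8 and (w != -3 or 3*h > -12)
Before assert c + w - 4 < 5 or 3*c - w - 6 >= 3*c + 3: (c + w < 9 or w <= -9) and (7/3)*h + w > 8 and (w != -3 or 3*h > -12)
Before c := 3*c + h + 4: (3*c + h + w < 5 or w <= -9) and (7/3)*h + w > 8 and (w != -3 or 3*h > -12)
Answer: WP = (3*c + h + w < 5 or w <= -9) and (7/3)*h + w > 8 and (w != -3 or 3*h > -12)


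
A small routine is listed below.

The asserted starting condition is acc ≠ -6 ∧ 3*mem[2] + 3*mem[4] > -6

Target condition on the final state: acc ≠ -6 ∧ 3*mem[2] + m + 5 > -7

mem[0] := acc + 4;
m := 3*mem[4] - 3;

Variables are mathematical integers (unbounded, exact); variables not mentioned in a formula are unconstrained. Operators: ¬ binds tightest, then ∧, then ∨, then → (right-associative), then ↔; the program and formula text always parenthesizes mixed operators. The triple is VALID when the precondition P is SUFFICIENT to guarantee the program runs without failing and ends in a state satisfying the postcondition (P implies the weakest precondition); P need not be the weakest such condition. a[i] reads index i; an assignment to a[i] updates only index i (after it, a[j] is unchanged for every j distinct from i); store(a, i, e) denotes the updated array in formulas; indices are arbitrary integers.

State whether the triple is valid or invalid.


Working backward. After the program, the postcondition acc ≠ -6 ∧ 3*mem[2] + m + 5 > -7 must hold; in canonical form it is acc ≠ -6 ∧ 3*mem[2] + m > -12.
Before m := 3*mem[4] - 3: acc ≠ -6 ∧ 3*mem[2] + 3*mem[4] > -9
Before mem[0] := acc + 4: acc ≠ -6 ∧ 3*mem[2] + 3*mem[4] > -9
The weakest precondition is acc ≠ -6 ∧ 3*mem[2] + 3*mem[4] > -9.
Check whether acc ≠ -6 ∧ 3*mem[2] + 3*mem[4] > -6 implies it.
Every state satisfying the precondition satisfies the weakest precondition: the implication holds.
Answer: valid


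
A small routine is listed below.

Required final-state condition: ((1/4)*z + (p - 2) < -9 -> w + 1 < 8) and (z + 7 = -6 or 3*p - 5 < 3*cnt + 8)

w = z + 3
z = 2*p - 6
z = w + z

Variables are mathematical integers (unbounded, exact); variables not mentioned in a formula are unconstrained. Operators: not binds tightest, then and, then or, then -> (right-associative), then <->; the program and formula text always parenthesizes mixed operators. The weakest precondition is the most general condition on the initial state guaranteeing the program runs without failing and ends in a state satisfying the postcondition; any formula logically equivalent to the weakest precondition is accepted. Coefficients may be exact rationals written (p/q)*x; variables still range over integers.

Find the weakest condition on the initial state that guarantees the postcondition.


Working backward. After the program, the postcondition ((1/4)*z + (p - 2) < -9 -> w + 1 < 8) and (z + 7 = -6 or 3*p - 5 < 3*cnt + 8) must hold; in canonical form it is (p + (1/4)*z < -7 -> w < 7) and (z = -13 or 3*p < 3*cnt + 13).
Before z := w + z: (p + (1/4)*w + (1/4)*z < -7 -> w < 7) and (w + z = -13 or 3*p < 3*cnt + 13)
Before z := 2*p - 6: ((3/2)*p + (1/4)*w < -11/2 -> w < 7) and (2*p + w = -7 or 3*p < 3*cnt + 13)
Before w := z + 3: ((3/2)*p + (1/4)*z < -25/4 -> z < 4) and (2*p + z = -10 or 3*p < 3*cnt + 13)
Answer: WP = ((3/2)*p + (1/4)*z < -25/4 -> z < 4) and (2*p + z = -10 or 3*p < 3*cnt + 13)


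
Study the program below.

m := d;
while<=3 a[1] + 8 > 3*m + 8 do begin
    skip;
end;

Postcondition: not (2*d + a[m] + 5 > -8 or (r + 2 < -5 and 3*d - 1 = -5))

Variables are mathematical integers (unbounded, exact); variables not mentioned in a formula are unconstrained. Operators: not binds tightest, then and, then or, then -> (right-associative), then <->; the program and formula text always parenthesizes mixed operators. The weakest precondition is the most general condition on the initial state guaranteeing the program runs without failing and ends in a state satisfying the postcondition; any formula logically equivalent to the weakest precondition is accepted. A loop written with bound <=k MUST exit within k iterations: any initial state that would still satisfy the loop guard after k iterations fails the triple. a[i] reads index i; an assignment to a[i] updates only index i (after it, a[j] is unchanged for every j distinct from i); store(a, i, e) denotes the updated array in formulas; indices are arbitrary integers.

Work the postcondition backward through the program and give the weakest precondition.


Working backward. After the program, the postcondition not (2*d + a[m] + 5 > -8 or (r + 2 < -5 and 3*d - 1 = -5)) must hold; in canonical form it is not (a[m] + 2*d > -13 or (r < -7 and 3*d = -4)).
Before the loop (bound <=3), unroll the exhaustion recursion (WP_0 = exit-now case; WP_j = one more guarded iteration, up to j = 3):
  WP_0: (not (a[1] > 3*m)) and (not (a[m] + 2*d > -13 or (r < -7 and 3*d = -4)))
  WP_1: (a[1] > 3*m -> ((not (a[1] > 3*m)) and (not (a[m] + 2*d > -13 or (r < -7 and 3*d = -4))))) and ((not (a[1] > 3*m)) -> (not (a[m] + 2*d > -13 or (r < -7 and 3*d = -4))))
  WP_2: (a[1] > 3*m -> ((a[1] > 3*m -> ((not (a[1] > 3*m)) and (not (a[m] + 2*d > -13 or (r < -7 and 3*d = -4))))) and ((not (a[1] > 3*m)) -> (not (a[m] + 2*d > -13 or (r < -7 and 3*d = -4)))))) and ((not (a[1] > 3*m)) -> (not (a[m] + 2*d > -13 or (r < -7 and 3*d = -4))))
  WP_3: (a[1] > 3*m -> ((a[1] > 3*m -> ((a[1] > 3*m -> ((not (a[1] > 3*m)) and (not (a[m] + 2*d > -13 or (r < -7 and 3*d = -4))))) and ((not (a[1] > 3*m)) -> (not (a[m] + 2*d > -13 or (r < -7 and 3*d = -4)))))) and ((not (a[1] > 3*m)) -> (not (a[m] + 2*d > -13 or (r < -7 and 3*d = -4)))))) and ((not (a[1] > 3*m)) -> (not (a[m] + 2*d > -13 or (r < -7 and 3*d = -4))))
So before the loop: (a[1] > 3*m -> ((a[1] > 3*m -> ((a[1] > 3*m -> ((not (a[1] > 3*m)) and (not (a[m] + 2*d > -13 or (r < -7 and 3*d = -4))))) and ((not (a[1] > 3*m)) -> (not (a[m] + 2*d > -13 or (r < -7 and 3*d = -4)))))) and ((not (a[1] > 3*m)) -> (not (a[m] + 2*d > -13 or (r < -7 and 3*d = -4)))))) and ((not (a[1] > 3*m)) -> (not (a[m] + 2*d > -13 or (r < -7 and 3*d = -4))))
Before m := d: (a[1] > 3*d -> ((a[1] > 3*d -> ((a[1] > 3*d -> ((not (a[1] > 3*d)) and (not (a[d] + 2*d > -13 or (r < -7 and 3*d = -4))))) and ((not (a[1] > 3*d)) -> (not (a[d] + 2*d > -13 or (r < -7 and 3*d = -4)))))) and ((not (a[1] > 3*d)) -> (not (a[d] + 2*d > -13 or (r < -7 and 3*d = -4)))))) and ((not (a[1] > 3*d)) -> (not (a[d] + 2*d > -13 or (r < -7 and 3*d = -4))))
Answer: WP = (a[1] > 3*d -> ((a[1] > 3*d -> ((a[1] > 3*d -> ((not (a[1] > 3*d)) and (not (a[d] + 2*d > -13 or (r < -7 and 3*d = -4))))) and ((not (a[1] > 3*d)) -> (not (a[d] + 2*d > -13 or (r < -7 and 3*d = -4)))))) and ((not (a[1] > 3*d)) -> (not (a[d] + 2*d > -13 or (r < -7 and 3*d = -4)))))) and ((not (a[1] > 3*d)) -> (not (a[d] + 2*d > -13 or (r < -7 and 3*d = -4))))


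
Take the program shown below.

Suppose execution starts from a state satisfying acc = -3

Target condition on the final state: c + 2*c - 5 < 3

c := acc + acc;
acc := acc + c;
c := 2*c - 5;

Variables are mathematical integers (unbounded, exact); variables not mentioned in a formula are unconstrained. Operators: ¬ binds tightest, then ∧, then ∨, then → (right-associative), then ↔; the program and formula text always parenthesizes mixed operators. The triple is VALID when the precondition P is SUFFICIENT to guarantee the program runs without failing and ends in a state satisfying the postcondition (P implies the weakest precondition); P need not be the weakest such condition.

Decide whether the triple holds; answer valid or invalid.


Working backward. After the program, the postcondition c + 2*c - 5 < 3 must hold; in canonical form it is 3*c < 8.
Before c := 2*c - 5: 6*c < 23
Before acc := acc + c: 6*c < 23
Before c := acc + acc: 12*acc < 23
The weakest precondition is 12*acc < 23.
Check whether acc = -3 implies it.
Every state satisfying the precondition satisfies the weakest precondition: the implication holds.
Answer: valid


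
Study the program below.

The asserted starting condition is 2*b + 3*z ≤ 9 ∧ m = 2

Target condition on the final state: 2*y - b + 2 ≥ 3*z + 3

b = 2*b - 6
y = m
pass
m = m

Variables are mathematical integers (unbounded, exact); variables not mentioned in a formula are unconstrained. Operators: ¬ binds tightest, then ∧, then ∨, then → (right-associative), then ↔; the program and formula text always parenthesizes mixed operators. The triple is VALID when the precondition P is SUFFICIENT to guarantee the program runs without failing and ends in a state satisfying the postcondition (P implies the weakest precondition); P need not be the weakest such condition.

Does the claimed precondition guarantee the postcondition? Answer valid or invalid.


Working backward. After the program, the postcondition 2*y - b + 2 ≥ 3*z + 3 must hold; in canonical form it is 2*y ≥ b + 3*z + 1.
Before m := m: 2*y ≥ b + 3*z + 1
Before skip: 2*y ≥ b + 3*z + 1
Before y := m: 2*m ≥ b + 3*z + 1
Before b := 2*b - 6: 2*m ≥ 2*b + 3*z - 5
The weakest precondition is 2*m ≥ 2*b + 3*z - 5.
Check whether 2*b + 3*z ≤ 9 ∧ m = 2 implies it.
Every state satisfying the precondition satisfies the weakest precondition: the implication holds.
Answer: valid


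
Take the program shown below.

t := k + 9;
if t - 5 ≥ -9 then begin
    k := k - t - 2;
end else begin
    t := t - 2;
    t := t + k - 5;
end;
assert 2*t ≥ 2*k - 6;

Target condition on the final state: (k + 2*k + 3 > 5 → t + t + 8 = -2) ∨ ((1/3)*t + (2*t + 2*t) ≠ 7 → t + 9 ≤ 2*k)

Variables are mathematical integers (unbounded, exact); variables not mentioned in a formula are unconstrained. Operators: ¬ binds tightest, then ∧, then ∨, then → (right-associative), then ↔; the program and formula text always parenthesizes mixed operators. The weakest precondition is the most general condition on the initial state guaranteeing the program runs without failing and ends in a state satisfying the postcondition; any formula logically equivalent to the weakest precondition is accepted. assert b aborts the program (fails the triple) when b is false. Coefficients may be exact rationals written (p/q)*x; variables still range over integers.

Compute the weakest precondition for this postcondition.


Working backward. After the program, the postcondition (k + 2*k + 3 > 5 → t + t + 8 = -2) ∨ ((1/3)*t + (2*t + 2*t) ≠ 7 → t + 9 ≤ 2*k) must hold; in canonical form it is (3*k > 2 → 2*t = -10) ∨ ((13/3)*t ≠ 7 → t ≤ 2*k - 9).
Before assert 2*t ≥ 2*k - 6: 2*t ≥ 2*k - 6 ∧ ((3*k > 2 → 2*t = -10) ∨ ((13/3)*t ≠ 7 → t ≤ 2*k - 9))
Then branch requires 4*t ≥ 2*k - 10 ∧ ((3*k > 3*t + 8 → 2*t = -10) ∨ ((13/3)*t ≠ 7 → 3*t ≤ 2*k - 13)); else branch requires 2*t ≥ 8 ∧ ((3*k > 2 → 2*k + 2*t = 4) ∨ ((13/3)*k + (13/3)*t ≠ 112/3 → t ≤ k - 2)).
Before the if: (t ≥ -4 → (4*t ≥ 2*k - 10 ∧ ((3*k > 3*t + 8 → 2*t = -10) ∨ ((13/3)*t ≠ 7 → 3*t ≤ 2*k - 13)))) ∧ ((¬(t ≥ -4)) → (2*t ≥ 8 ∧ ((3*k > 2 → 2*k + 2*t = 4) ∨ ((13/3)*k + (13/3)*t ≠ 112/3 → t ≤ k - 2))))
Before t := k + 9: (k ≥ -13 → 2*k ≥ -46) ∧ ((¬(k ≥ -13)) → (2*k ≥ -10 ∧ ((3*k > 2 → 4*k = -14) ∨ (¬((26/3)*k ≠ -5/3)))))
Answer: WP = (k ≥ -13 → 2*k ≥ -46) ∧ ((¬(k ≥ -13)) → (2*k ≥ -10 ∧ ((3*k > 2 → 4*k = -14) ∨ (¬((26/3)*k ≠ -5/3)))))


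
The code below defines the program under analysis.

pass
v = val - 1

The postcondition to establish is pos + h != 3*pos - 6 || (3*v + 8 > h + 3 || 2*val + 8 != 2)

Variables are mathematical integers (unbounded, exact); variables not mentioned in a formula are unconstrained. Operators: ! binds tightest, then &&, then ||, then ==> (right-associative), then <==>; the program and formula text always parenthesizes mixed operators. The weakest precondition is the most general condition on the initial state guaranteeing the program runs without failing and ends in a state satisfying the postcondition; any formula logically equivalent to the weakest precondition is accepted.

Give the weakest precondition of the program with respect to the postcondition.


Working backward. After the program, the postcondition pos + h != 3*pos - 6 || (3*v + 8 > h + 3 || 2*val + 8 != 2) must hold; in canonical form it is h != 2*pos - 6 || 3*v > h - 5 || 2*val != -6.
Before v := val - 1: h != 2*pos - 6 || 3*val > h - 2 || 2*val != -6
Before skip: h != 2*pos - 6 || 3*val > h - 2 || 2*val != -6
Answer: WP = h != 2*pos - 6 || 3*val > h - 2 || 2*val != -6


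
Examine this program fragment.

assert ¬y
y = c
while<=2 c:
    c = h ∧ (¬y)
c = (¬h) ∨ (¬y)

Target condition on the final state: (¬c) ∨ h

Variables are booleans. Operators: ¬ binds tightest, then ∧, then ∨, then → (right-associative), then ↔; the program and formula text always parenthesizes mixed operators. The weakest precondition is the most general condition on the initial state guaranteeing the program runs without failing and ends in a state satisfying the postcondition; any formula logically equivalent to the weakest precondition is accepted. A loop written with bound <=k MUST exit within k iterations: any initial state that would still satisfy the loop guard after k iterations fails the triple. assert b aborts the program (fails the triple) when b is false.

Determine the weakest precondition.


Working backward. After the program, (¬c) ∨ h must hold.
Before c := (¬h) ∨ (¬y): (¬((¬h) ∨ (¬y))) ∨ h
Before the loop (bound <=2), unroll the exhaustion recursion (WP_0 = exit-now case; WP_j = one more guarded iteration, up to j = 2):
  WP_0: (¬c) ∧ ((¬((¬h) ∨ (¬y))) ∨ h)
  WP_1: (c → ((¬(h ∧ (¬y))) ∧ ((¬((¬h) ∨ (¬y))) ∨ h))) ∧ ((¬c) → ((¬((¬h) ∨ (¬y))) ∨ h))
  WP_2: (c → (((h ∧ (¬y)) → ((¬(h ∧ (¬y))) ∧ ((¬((¬h) ∨ (¬y))) ∨ h))) ∧ ((¬(h ∧ (¬y))) → ((¬((¬h) ∨ (¬y))) ∨ h)))) ∧ ((¬c) → ((¬((¬h) ∨ (¬y))) ∨ h))
So before the loop: (c → (((h ∧ (¬y)) → ((¬(h ∧ (¬y))) ∧ ((¬((¬h) ∨ (¬y))) ∨ h))) ∧ ((¬(h ∧ (¬y))) → ((¬((¬h) ∨ (¬y))) ∨ h)))) ∧ ((¬c) → ((¬((¬h) ∨ (¬y))) ∨ h))
Before y := c: (c → (((h ∧ (¬c)) → ((¬(h ∧ (¬c))) ∧ ((¬((¬h) ∨ (¬c))) ∨ h))) ∧ ((¬(h ∧ (¬c))) → ((¬((¬h) ∨ (¬c))) ∨ h)))) ∧ ((¬c) → ((¬((¬h) ∨ (¬c))) ∨ h))
Before assert ¬y: (¬y) ∧ (c → (((h ∧ (¬c)) → ((¬(h ∧ (¬c))) ∧ ((¬((¬h) ∨ (¬c))) ∨ h))) ∧ ((¬(h ∧ (¬c))) → ((¬((¬h) ∨ (¬c))) ∨ h)))) ∧ ((¬c) → ((¬((¬h) ∨ (¬c))) ∨ h))
Answer: WP = (¬y) ∧ (c → (((h ∧ (¬c)) → ((¬(h ∧ (¬c))) ∧ ((¬((¬h) ∨ (¬c))) ∨ h))) ∧ ((¬(h ∧ (¬c))) → ((¬((¬h) ∨ (¬c))) ∨ h)))) ∧ ((¬c) → ((¬((¬h) ∨ (¬c))) ∨ h))


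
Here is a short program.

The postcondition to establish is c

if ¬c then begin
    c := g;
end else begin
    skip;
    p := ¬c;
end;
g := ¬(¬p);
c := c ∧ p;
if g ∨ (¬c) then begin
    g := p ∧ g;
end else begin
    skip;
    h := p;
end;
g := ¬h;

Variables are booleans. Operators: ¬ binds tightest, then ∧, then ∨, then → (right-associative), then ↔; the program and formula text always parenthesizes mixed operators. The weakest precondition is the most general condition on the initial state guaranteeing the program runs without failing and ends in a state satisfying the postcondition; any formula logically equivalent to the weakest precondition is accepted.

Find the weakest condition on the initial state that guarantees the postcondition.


Working backward. After the program, c must hold.
Before g := ¬h: c
Then branch requires c; else branch requires c.
Before the if: ((g ∨ (¬c)) → c) ∧ ((¬(g ∨ (¬c))) → c)
Before c := c ∧ p: ((g ∨ (¬(c ∧ p))) → (c ∧ p)) ∧ ((¬(g ∨ (¬(c ∧ p)))) → (c ∧ p))
Before g := ¬(¬p): ((p ∨ (¬(c ∧ p))) → (c ∧ p)) ∧ ((¬(p ∨ (¬(c ∧ p)))) → (c ∧ p))
Then branch requires ((p ∨ (¬(g ∧ p))) → (g ∧ p)) ∧ ((¬(p ∨ (¬(g ∧ p)))) → (g ∧ p)); else branch requires false.
Before the if: ((¬c) → (((p ∨ (¬(g ∧ p))) → (g ∧ p)) ∧ ((¬(p ∨ (¬(g ∧ p)))) → (g ∧ p)))) ∧ (¬c)
Answer: WP = ((¬c) → (((p ∨ (¬(g ∧ p))) → (g ∧ p)) ∧ ((¬(p ∨ (¬(g ∧ p)))) → (g ∧ p)))) ∧ (¬c)


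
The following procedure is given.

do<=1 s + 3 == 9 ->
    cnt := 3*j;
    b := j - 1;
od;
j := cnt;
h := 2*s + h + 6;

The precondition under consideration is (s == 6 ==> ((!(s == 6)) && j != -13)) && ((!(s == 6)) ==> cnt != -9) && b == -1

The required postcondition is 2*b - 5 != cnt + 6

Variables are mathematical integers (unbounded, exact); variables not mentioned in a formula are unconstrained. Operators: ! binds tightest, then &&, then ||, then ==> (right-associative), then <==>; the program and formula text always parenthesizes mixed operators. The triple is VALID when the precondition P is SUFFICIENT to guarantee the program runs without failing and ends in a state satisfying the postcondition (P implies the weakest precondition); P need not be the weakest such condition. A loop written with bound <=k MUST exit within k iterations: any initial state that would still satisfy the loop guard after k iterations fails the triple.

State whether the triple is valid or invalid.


Working backward. After the program, the postcondition 2*b - 5 != cnt + 6 must hold; in canonical form it is 2*b != cnt + 11.
Before h := 2*s + h + 6: 2*b != cnt + 11
Before j := cnt: 2*b != cnt + 11
Before the loop (bound <=1), unroll the exhaustion recursion (WP_0 = exit-now case; WP_j = one more guarded iteration, up to j = 1):
  WP_0: (!(s == 6)) && 2*b != cnt + 11
  WP_1: (s == 6 ==> ((!(s == 6)) && j != -13)) && ((!(s == 6)) ==> 2*b != cnt + 11)
So before the loop: (s == 6 ==> ((!(s == 6)) && j != -13)) && ((!(s == 6)) ==> 2*b != cnt + 11)
The weakest precondition is (s == 6 ==> ((!(s == 6)) && j != -13)) && ((!(s == 6)) ==> 2*b != cnt + 11).
Check whether (s == 6 ==> ((!(s == 6)) && j != -13)) && ((!(s == 6)) ==> cnt != -9) && b == -1 implies it.
Countermodel: at the initial state b = -1, cnt = -13, j = 0, s = 7, the precondition holds but the weakest precondition fails.
Answer: invalid


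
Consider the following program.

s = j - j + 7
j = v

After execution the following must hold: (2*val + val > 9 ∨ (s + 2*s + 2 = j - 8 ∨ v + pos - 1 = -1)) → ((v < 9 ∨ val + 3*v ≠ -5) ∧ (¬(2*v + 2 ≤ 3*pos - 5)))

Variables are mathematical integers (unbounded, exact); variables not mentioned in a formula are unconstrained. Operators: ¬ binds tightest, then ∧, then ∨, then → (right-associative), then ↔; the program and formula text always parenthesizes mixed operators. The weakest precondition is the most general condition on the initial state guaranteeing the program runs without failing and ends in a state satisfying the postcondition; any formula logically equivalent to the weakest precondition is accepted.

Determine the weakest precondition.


Working backward. After the program, the postcondition (2*val + val > 9 ∨ (s + 2*s + 2 = j - 8 ∨ v + pos - 1 = -1)) → ((v < 9 ∨ val + 3*v ≠ -5) ∧ (¬(2*v + 2 ≤ 3*pos - 5))) must hold; in canonical form it is (3*val > 9 ∨ 3*s = j - 10 ∨ pos + v = 0) → ((v < 9 ∨ 3*v + val ≠ -5) ∧ (¬(2*v ≤ 3*pos - 7))).
Before j := v: (3*val > 9 ∨ 3*s = v - 10 ∨ pos + v = 0) → ((v < 9 ∨ 3*v + val ≠ -5) ∧ (¬(2*v ≤ 3*pos - 7)))
Before s := j - j + 7: (3*val > 9 ∨ v = 31 ∨ pos + v = 0) → ((v < 9 ∨ 3*v + val ≠ -5) ∧ (¬(2*v ≤ 3*pos - 7)))
Answer: WP = (3*val > 9 ∨ v = 31 ∨ pos + v = 0) → ((v < 9 ∨ 3*v + val ≠ -5) ∧ (¬(2*v ≤ 3*pos - 7)))


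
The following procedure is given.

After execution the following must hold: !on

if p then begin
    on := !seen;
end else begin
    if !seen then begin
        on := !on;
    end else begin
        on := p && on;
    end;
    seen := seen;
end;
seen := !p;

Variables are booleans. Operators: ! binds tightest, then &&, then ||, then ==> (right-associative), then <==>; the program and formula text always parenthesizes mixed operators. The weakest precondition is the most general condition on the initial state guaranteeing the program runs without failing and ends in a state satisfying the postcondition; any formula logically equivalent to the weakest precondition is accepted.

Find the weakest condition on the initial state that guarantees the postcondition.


Working backward. After the program, !on must hold.
Before seen := !p: !on
Then branch requires seen; else branch requires ((!seen) ==> on) && (seen ==> (!(p && on))).
Before the if: (p ==> seen) && ((!p) ==> (((!seen) ==> on) && (seen ==> (!(p && on)))))
Answer: WP = (p ==> seen) && ((!p) ==> (((!seen) ==> on) && (seen ==> (!(p && on)))))


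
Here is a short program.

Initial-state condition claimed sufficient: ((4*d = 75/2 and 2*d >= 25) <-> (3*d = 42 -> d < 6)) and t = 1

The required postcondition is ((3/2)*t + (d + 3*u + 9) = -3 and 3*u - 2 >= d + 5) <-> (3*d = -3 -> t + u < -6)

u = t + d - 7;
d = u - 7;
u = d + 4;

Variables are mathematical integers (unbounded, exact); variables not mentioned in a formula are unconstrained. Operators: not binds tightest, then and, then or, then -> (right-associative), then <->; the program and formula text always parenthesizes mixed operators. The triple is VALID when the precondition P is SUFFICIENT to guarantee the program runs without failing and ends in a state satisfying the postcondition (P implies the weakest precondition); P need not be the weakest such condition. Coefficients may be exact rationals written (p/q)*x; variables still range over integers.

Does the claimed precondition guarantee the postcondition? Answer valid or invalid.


Working backward. After the program, the postcondition ((3/2)*t + (d + 3*u + 9) = -3 and 3*u - 2 >= d + 5) <-> (3*d = -3 -> t + u < -6) must hold; in canonical form it is (d + (3/2)*t + 3*u = -12 and 3*u >= d + 7) <-> (3*d = -3 -> t + u < -6).
Before u := d + 4: (4*d + (3/2)*t = -24 and 2*d >= -5) <-> (3*d = -3 -> d + t < -10)
Before d := u - 7: ((3/2)*t + 4*u = 4 and 2*u >= 9) <-> (3*u = 18 -> t + u < -3)
Before u := t + d - 7: (4*d + (11/2)*t = 32 and 2*d + 2*t >= 23) <-> (3*d + 3*t = 39 -> d + 2*t < 4)
The weakest precondition is (4*d + (11/2)*t = 32 and 2*d + 2*t >= 23) <-> (3*d + 3*t = 39 -> d + 2*t < 4).
Check whether ((4*d = 75/2 and 2*d >= 25) <-> (3*d = 42 -> d < 6)) and t = 1 implies it.
Countermodel: at the initial state d = 14, t = 1, the precondition holds but the weakest precondition fails.
Answer: invalid


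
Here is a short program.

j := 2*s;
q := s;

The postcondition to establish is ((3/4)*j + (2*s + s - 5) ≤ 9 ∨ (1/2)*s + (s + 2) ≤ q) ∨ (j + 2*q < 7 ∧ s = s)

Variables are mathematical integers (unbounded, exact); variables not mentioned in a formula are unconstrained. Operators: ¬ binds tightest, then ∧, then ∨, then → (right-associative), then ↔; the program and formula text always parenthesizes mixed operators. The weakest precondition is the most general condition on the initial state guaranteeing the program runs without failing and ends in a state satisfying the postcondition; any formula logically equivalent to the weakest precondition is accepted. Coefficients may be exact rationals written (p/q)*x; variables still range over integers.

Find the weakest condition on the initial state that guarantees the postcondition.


Working backward. After the program, the postcondition ((3/4)*j + (2*s + s - 5) ≤ 9 ∨ (1/2)*s + (s + 2) ≤ q) ∨ (j + 2*q < 7 ∧ s = s) must hold; in canonical form it is (3/4)*j + 3*s ≤ 14 ∨ (3/2)*s ≤ q - 2 ∨ j + 2*q < 7.
Before q := s: (3/4)*j + 3*s ≤ 14 ∨ (1/2)*s ≤ -2 ∨ j + 2*s < 7
Before j := 2*s: (9/2)*s ≤ 14 ∨ (1/2)*s ≤ -2 ∨ 4*s < 7
Answer: WP = (9/2)*s ≤ 14 ∨ (1/2)*s ≤ -2 ∨ 4*s < 7


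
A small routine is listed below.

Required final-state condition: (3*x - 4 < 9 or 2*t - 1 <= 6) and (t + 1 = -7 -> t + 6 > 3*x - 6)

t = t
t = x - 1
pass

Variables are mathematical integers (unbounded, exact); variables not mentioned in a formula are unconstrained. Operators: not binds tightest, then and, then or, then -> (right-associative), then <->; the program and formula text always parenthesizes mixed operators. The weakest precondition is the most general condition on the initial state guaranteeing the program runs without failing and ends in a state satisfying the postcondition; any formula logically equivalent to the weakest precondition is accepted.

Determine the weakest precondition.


Working backward. After the program, the postcondition (3*x - 4 < 9 or 2*t - 1 <= 6) and (t + 1 = -7 -> t + 6 > 3*x - 6) must hold; in canonical form it is (3*x < 13 or 2*t <= 7) and (t = -8 -> t > 3*x - 12).
Before skip: (3*x < 13 or 2*t <= 7) and (t = -8 -> t > 3*x - 12)
Before t := x - 1: (3*x < 13 or 2*x <= 9) and (x = -7 -> 2*x < 11)
Before t := t: (3*x < 13 or 2*x <= 9) and (x = -7 -> 2*x < 11)
Answer: WP = (3*x < 13 or 2*x <= 9) and (x = -7 -> 2*x < 11)


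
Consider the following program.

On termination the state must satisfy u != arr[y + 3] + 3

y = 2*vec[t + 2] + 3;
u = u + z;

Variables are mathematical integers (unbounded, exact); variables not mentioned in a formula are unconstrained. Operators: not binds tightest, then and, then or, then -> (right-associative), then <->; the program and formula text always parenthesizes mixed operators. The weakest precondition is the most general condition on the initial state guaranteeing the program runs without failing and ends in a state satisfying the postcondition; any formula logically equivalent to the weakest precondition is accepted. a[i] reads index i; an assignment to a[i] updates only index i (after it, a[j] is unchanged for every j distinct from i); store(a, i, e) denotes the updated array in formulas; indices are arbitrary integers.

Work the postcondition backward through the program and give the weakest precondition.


Working backward. After the program, u != arr[y + 3] + 3 must hold.
Before u := u + z: u + z != arr[y + 3] + 3
Before y := 2*vec[t + 2] + 3: u + z != arr[2*vec[t + 2] + 6] + 3
Answer: WP = u + z != arr[2*vec[t + 2] + 6] + 3


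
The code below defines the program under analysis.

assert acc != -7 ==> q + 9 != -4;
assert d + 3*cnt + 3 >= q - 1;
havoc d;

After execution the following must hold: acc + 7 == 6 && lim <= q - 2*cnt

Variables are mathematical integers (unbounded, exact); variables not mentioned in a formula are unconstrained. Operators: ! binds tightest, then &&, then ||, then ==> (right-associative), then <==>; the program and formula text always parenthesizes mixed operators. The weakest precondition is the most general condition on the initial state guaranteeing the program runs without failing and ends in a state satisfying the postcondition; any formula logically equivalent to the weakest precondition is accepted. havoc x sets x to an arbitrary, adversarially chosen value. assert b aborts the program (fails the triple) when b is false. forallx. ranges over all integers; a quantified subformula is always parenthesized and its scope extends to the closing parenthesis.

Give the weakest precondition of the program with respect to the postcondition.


Working backward. After the program, the postcondition acc + 7 == 6 && lim <= q - 2*cnt must hold; in canonical form it is acc == -1 && 2*cnt + lim <= q.
Before havoc d: acc == -1 && 2*cnt + lim <= q
Before assert d + 3*cnt + 3 >= q - 1: 3*cnt + d >= q - 4 && acc == -1 && 2*cnt + lim <= q
Before assert acc != -7 ==> q + 9 != -4: (acc != -7 ==> q != -13) && 3*cnt + d >= q - 4 && acc == -1 && 2*cnt + lim <= q
Answer: WP = (acc != -7 ==> q != -13) && 3*cnt + d >= q - 4 && acc == -1 && 2*cnt + lim <= q


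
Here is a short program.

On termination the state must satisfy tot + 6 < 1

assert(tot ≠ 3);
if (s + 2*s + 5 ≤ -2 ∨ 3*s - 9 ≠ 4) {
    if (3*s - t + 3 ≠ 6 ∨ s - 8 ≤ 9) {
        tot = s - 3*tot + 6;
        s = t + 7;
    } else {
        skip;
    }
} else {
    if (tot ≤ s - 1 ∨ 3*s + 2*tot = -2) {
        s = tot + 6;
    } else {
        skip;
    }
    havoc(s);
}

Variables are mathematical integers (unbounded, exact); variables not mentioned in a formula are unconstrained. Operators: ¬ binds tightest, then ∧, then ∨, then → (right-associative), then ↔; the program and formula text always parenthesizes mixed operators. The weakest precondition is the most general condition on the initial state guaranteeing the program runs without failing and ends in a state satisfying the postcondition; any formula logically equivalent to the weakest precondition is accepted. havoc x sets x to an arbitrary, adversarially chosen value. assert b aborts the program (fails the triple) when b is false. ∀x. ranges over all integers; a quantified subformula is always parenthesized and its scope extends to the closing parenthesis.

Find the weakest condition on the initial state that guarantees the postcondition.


Working backward. After the program, the postcondition tot + 6 < 1 must hold; in canonical form it is tot < -5.
Then branch requires ((3*s ≠ t + 3 ∨ s ≤ 17) → s < 3*tot - 11) ∧ ((¬(3*s ≠ t + 3 ∨ s ≤ 17)) → tot < -5); else branch requires ((tot ≤ s - 1 ∨ 3*s + 2*tot = -2) → tot < -5) ∧ ((¬(tot ≤ s - 1 ∨ 3*s + 2*tot = -2)) → tot < -5).
Before the if: ((3*s ≤ -7 ∨ 3*s ≠ 13) → (((3*s ≠ t + 3 ∨ s ≤ 17) → s < 3*tot - 11) ∧ ((¬(3*s ≠ t + 3 ∨ s ≤ 17)) → tot < -5))) ∧ ((¬(3*s ≤ -7 ∨ 3*s ≠ 13)) → (((tot ≤ s - 1 ∨ 3*s + 2*tot = -2) → tot < -5) ∧ ((¬(tot ≤ s - 1 ∨ 3*s + 2*tot = -2)) → tot < -5)))
Before assert tot ≠ 3: tot ≠ 3 ∧ ((3*s ≤ -7 ∨ 3*s ≠ 13) → (((3*s ≠ t + 3 ∨ s ≤ 17) → s < 3*tot - 11) ∧ ((¬(3*s ≠ t + 3 ∨ s ≤ 17)) → tot < -5))) ∧ ((¬(3*s ≤ -7 ∨ 3*s ≠ 13)) → (((tot ≤ s - 1 ∨ 3*s + 2*tot = -2) → tot < -5) ∧ ((¬(tot ≤ s - 1 ∨ 3*s + 2*tot = -2)) → tot < -5)))
Answer: WP = tot ≠ 3 ∧ ((3*s ≤ -7 ∨ 3*s ≠ 13) → (((3*s ≠ t + 3 ∨ s ≤ 17) → s < 3*tot - 11) ∧ ((¬(3*s ≠ t + 3 ∨ s ≤ 17)) → tot < -5))) ∧ ((¬(3*s ≤ -7 ∨ 3*s ≠ 13)) → (((tot ≤ s - 1 ∨ 3*s + 2*tot = -2) → tot < -5) ∧ ((¬(tot ≤ s - 1 ∨ 3*s + 2*tot = -2)) → tot < -5)))


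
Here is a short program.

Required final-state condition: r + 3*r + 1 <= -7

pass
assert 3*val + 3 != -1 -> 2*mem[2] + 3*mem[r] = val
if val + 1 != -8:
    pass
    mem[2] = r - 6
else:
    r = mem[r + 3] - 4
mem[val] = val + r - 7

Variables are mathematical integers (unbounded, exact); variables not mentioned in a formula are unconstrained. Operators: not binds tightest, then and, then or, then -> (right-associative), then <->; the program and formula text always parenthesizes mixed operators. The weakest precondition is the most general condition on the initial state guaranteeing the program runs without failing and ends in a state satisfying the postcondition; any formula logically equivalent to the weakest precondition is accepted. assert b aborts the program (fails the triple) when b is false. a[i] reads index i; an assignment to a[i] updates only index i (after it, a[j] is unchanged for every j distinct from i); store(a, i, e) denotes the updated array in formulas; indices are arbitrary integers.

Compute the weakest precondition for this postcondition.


Working backward. After the program, the postcondition r + 3*r + 1 <= -7 must hold; in canonical form it is 4*r <= -8.
Before mem[val] := val + r - 7: 4*r <= -8
Then branch requires 4*r <= -8; else branch requires 4*mem[r + 3] <= 8.
Before the if: (val != -9 -> 4*r <= -8) and ((not (val != -9)) -> 4*mem[r + 3] <= 8)
Before assert 3*val + 3 != -1 -> 2*mem[2] + 3*mem[r] = val: (3*val != -4 -> 2*mem[2] + 3*mem[r] = val) and (val != -9 -> 4*r <= -8) and ((not (val != -9)) -> 4*mem[r + 3] <= 8)
Before skip: (3*val != -4 -> 2*mem[2] + 3*mem[r] = val) and (val != -9 -> 4*r <= -8) and ((not (val != -9)) -> 4*mem[r + 3] <= 8)
Answer: WP = (3*val != -4 -> 2*mem[2] + 3*mem[r] = val) and (val != -9 -> 4*r <= -8) and ((not (val != -9)) -> 4*mem[r + 3] <= 8)


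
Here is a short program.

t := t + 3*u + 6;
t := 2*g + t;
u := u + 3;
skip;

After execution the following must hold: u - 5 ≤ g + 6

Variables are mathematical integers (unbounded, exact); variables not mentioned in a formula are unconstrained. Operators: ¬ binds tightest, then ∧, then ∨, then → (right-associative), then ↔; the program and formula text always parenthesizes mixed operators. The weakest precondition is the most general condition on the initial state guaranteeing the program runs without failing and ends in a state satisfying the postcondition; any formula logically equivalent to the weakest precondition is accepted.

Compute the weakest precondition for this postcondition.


Working backward. After the program, the postcondition u - 5 ≤ g + 6 must hold; in canonical form it is u ≤ g + 11.
Before skip: u ≤ g + 11
Before u := u + 3: u ≤ g + 8
Before t := 2*g + t: u ≤ g + 8
Before t := t + 3*u + 6: u ≤ g + 8
Answer: WP = u ≤ g + 8
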